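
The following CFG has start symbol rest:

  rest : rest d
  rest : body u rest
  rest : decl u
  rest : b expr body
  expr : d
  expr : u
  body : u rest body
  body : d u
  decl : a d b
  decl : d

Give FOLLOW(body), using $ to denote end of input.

In rest : body u rest: add FIRST(u rest) = { u }.
In rest : b expr body: body is at the end, add FOLLOW(rest) = { $, d, u }.
In body : u rest body: body is at the end, add FOLLOW(body) = { $, d, u }.
Union: FOLLOW(body) = { $, d, u }.

{ $, d, u }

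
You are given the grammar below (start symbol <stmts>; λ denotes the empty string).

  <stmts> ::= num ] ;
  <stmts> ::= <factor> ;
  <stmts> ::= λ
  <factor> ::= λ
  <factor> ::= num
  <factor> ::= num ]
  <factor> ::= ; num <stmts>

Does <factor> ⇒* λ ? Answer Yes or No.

Yes

<factor> has an λ-production, so <factor> ⇒ λ.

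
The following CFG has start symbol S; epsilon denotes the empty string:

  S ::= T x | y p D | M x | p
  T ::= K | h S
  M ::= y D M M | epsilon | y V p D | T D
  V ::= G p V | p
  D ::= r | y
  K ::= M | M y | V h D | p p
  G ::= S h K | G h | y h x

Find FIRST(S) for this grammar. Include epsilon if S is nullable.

{ h, p, r, x, y }

From S ::= T x: T nullable, take FIRST(T) ∪ {x} = { h, p, r, x, y }.
S ::= y p D contributes {y}.
From S ::= M x: M nullable, take FIRST(M) ∪ {x} = { h, p, r, x, y }.
S ::= p contributes {p}.
Union: FIRST(S) = { h, p, r, x, y }.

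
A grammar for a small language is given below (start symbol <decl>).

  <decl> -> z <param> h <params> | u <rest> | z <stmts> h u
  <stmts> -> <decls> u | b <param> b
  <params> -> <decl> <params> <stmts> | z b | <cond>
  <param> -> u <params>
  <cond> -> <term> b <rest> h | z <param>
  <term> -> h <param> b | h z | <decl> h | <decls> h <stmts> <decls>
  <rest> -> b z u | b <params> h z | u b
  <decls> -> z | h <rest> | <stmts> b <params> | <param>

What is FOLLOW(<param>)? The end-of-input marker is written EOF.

{ EOF, b, h, u, z }

In <decl> -> z <param> h <params>: add FIRST(h <params>) = { h }.
In <stmts> -> b <param> b: add FIRST(b) = { b }.
In <cond> -> z <param>: <param> is at the end, add FOLLOW(<cond>) = { EOF, b, h, u, z }.
In <term> -> h <param> b: add FIRST(b) = { b }.
In <decls> -> <param>: <param> is at the end, add FOLLOW(<decls>) = { b, h, u }.
Union: FOLLOW(<param>) = { EOF, b, h, u, z }.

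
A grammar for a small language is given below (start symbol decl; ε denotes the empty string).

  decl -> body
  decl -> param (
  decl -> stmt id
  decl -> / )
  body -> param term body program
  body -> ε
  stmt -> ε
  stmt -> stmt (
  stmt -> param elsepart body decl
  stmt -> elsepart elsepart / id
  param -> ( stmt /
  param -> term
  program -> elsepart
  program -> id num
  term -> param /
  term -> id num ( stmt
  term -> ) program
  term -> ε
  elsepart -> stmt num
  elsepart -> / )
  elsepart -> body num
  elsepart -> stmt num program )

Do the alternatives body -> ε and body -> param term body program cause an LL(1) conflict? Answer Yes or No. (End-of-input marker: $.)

Yes

FIRST(ε) = { ε } and FIRST(param term body program) = { (, ), /, id, num }.
The first alternative is nullable and FOLLOW(body) = { $, (, ), /, id, num } shares ( with FIRST of the second — conflict.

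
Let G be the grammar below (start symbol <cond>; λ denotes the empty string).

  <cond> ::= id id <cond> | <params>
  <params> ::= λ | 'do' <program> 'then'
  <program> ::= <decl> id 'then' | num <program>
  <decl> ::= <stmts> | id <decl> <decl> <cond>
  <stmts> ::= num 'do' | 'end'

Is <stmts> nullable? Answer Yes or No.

No

Nullable nonterminals: <cond>, <params>.
No production of <stmts> has an RHS whose symbols are all nullable, so <stmts> is not nullable.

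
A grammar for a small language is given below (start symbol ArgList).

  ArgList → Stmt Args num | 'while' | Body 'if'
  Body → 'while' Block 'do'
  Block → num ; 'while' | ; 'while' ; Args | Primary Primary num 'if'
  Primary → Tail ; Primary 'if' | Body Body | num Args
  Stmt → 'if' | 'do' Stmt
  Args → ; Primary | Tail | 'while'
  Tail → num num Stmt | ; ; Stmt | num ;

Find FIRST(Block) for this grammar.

{ 'while', ;, num }

Block → num ; 'while' contributes {num}.
Block → ; 'while' ; Args contributes {;}.
From Block → Primary Primary num 'if': add FIRST(Primary) = { 'while', ;, num }.
Union: FIRST(Block) = { 'while', ;, num }.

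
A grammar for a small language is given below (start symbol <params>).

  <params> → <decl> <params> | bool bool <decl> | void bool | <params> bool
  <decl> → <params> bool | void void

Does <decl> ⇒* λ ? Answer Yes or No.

No nonterminal in this grammar is nullable.
No production of <decl> has an RHS whose symbols are all nullable, so <decl> is not nullable.

No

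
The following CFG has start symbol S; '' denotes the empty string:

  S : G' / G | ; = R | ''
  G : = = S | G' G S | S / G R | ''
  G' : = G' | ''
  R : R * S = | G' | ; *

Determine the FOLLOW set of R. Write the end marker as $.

{ $, *, /, ;, = }

In S : ; = R: R is at the end, add FOLLOW(S) = { $, *, /, ;, = }.
In G : S / G R: R is at the end, add FOLLOW(G) = { $, *, /, ;, = }.
In R : R * S =: add FIRST(* S =) = { * }.
Union: FOLLOW(R) = { $, *, /, ;, = }.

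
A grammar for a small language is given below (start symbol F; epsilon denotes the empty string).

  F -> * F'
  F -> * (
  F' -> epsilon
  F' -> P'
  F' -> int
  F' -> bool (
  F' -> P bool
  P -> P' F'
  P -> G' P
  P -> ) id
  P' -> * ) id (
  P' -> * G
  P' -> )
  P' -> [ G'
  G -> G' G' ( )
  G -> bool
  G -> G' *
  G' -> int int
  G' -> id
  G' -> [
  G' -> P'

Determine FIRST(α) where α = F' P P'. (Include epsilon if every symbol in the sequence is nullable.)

Add FIRST(F')\{epsilon} = { ), *, [, bool, id, int }; F' is nullable, continue.
Add FIRST(P) = { ), *, [, id, int }; P is not nullable, stop.

{ ), *, [, bool, id, int }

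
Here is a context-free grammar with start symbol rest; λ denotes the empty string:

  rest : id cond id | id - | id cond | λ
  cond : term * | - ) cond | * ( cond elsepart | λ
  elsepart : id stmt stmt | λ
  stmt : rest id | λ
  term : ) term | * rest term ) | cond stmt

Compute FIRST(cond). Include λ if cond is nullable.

From cond : term *: term nullable, take FIRST(term) ∪ {*} = { ), *, -, id }.
cond : - ) cond contributes {-}.
cond : * ( cond elsepart contributes {*}.
cond : λ contributes λ.
Union: FIRST(cond) = { ), *, -, id, λ }.

{ ), *, -, id, λ }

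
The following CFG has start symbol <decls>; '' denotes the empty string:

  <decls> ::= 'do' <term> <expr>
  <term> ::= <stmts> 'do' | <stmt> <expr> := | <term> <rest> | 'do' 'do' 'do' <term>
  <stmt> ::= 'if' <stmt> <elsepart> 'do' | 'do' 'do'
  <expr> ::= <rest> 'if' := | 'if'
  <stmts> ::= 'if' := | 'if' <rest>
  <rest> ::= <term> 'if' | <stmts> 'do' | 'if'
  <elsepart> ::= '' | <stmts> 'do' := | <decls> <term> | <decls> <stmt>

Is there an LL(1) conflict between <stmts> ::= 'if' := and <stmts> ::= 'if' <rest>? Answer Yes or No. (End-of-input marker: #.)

Yes

FIRST('if' :=) = { 'if' } and FIRST('if' <rest>) = { 'if' }.
Both contain 'if', so the two alternatives are not disjoint — LL(1) conflict.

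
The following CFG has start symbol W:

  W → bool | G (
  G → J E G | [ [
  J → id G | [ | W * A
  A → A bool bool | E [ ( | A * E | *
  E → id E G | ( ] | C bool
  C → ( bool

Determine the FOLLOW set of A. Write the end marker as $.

{ (, *, bool, id }

In J → W * A: A is at the end, add FOLLOW(J) = { (, id }.
In A → A bool bool: add FIRST(bool bool) = { bool }.
In A → A * E: add FIRST(* E) = { * }.
Union: FOLLOW(A) = { (, *, bool, id }.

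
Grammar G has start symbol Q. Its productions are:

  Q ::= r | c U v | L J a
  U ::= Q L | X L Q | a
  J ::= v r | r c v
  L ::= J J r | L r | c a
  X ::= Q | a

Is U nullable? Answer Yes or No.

No nonterminal in this grammar is nullable.
No production of U has an RHS whose symbols are all nullable, so U is not nullable.

No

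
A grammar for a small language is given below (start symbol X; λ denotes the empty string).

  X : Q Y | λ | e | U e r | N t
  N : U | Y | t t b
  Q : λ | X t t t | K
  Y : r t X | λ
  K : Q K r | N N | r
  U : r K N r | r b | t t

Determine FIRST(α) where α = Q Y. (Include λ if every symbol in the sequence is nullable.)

Add FIRST(Q)\{λ} = { e, r, t }; Q is nullable, continue.
Add FIRST(Y)\{λ} = { r }; Y is nullable, continue.
Every symbol is nullable, so include λ.

{ e, r, t, λ }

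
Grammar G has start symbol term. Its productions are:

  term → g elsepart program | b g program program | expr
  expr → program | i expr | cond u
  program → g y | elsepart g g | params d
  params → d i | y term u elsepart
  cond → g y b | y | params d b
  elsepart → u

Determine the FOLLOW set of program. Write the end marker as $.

{ $, d, g, u, y }

In term → g elsepart program: program is at the end, add FOLLOW(term) = { $, u }.
In term → b g program program: add FIRST(program) = { d, g, u, y }.
In term → b g program program: program is at the end, add FOLLOW(term) = { $, u }.
In expr → program: program is at the end, add FOLLOW(expr) = { $, u }.
Union: FOLLOW(program) = { $, d, g, u, y }.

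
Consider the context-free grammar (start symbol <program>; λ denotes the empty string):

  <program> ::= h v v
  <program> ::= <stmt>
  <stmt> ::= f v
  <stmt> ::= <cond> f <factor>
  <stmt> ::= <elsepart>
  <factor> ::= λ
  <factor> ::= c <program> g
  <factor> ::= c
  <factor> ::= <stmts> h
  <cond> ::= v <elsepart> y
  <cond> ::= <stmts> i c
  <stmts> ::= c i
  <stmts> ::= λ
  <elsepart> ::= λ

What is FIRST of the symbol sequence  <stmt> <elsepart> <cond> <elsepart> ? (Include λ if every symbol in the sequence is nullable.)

{ c, f, i, v }

Add FIRST(<stmt>)\{λ} = { c, f, i, v }; <stmt> is nullable, continue.
Add FIRST(<elsepart>)\{λ} = {  }; <elsepart> is nullable, continue.
Add FIRST(<cond>) = { c, i, v }; <cond> is not nullable, stop.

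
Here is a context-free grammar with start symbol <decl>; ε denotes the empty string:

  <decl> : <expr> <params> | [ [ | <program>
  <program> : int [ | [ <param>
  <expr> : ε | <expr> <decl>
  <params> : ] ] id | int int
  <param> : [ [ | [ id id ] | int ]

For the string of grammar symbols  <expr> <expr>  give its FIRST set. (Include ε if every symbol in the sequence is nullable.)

Add FIRST(<expr>)\{ε} = { [, ], int }; <expr> is nullable, continue.
Add FIRST(<expr>)\{ε} = { [, ], int }; <expr> is nullable, continue.
Every symbol is nullable, so include ε.

{ [, ], int, ε }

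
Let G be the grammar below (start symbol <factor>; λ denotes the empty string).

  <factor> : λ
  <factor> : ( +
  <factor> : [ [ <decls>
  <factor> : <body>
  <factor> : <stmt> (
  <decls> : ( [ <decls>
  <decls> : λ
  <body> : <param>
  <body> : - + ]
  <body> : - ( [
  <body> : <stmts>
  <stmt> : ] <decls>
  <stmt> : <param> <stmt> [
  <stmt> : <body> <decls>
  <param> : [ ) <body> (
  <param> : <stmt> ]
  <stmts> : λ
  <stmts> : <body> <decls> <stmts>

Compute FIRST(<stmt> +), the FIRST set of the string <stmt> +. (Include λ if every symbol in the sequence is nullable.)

Add FIRST(<stmt>)\{λ} = { (, -, [, ] }; <stmt> is nullable, continue.
+ is a terminal; add {+} and stop.

{ (, +, -, [, ] }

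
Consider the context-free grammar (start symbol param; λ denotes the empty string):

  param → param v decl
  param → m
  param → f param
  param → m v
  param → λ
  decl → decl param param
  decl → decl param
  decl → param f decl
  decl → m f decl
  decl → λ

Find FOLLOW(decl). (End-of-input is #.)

{ #, f, m, v }

In param → param v decl: decl is at the end, add FOLLOW(param) = { #, f, m, v }.
In decl → decl param param: add FIRST(param param)\{λ} = { f, m, v }.
  Since param param is nullable, also add FOLLOW(decl) = { #, f, m, v }.
In decl → decl param: add FIRST(param)\{λ} = { f, m, v }.
  Since param is nullable, also add FOLLOW(decl) = { #, f, m, v }.
In decl → param f decl: decl is at the end, add FOLLOW(decl) = { #, f, m, v }.
In decl → m f decl: decl is at the end, add FOLLOW(decl) = { #, f, m, v }.
Union: FOLLOW(decl) = { #, f, m, v }.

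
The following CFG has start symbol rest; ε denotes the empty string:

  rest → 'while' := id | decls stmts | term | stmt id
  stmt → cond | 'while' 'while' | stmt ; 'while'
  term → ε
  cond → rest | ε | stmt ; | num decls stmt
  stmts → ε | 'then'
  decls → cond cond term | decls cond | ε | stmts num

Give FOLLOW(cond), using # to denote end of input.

{ #, 'then', 'while', ;, id, num }

In stmt → cond: cond is at the end, add FOLLOW(stmt) = { #, 'then', 'while', ;, id, num }.
In decls → cond cond term: add FIRST(cond term)\{ε} = { 'then', 'while', ;, id, num }.
  Since cond term is nullable, also add FOLLOW(decls) = { #, 'then', 'while', ;, id, num }.
In decls → cond cond term: add FIRST(term)\{ε} = {  }.
  Since term is nullable, also add FOLLOW(decls) = { #, 'then', 'while', ;, id, num }.
In decls → decls cond: cond is at the end, add FOLLOW(decls) = { #, 'then', 'while', ;, id, num }.
Union: FOLLOW(cond) = { #, 'then', 'while', ;, id, num }.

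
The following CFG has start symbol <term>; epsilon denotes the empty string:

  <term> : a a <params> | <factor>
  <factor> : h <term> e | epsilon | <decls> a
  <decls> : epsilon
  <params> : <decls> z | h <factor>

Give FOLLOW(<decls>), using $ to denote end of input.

In <factor> : <decls> a: add FIRST(a) = { a }.
In <params> : <decls> z: add FIRST(z) = { z }.
Union: FOLLOW(<decls>) = { a, z }.

{ a, z }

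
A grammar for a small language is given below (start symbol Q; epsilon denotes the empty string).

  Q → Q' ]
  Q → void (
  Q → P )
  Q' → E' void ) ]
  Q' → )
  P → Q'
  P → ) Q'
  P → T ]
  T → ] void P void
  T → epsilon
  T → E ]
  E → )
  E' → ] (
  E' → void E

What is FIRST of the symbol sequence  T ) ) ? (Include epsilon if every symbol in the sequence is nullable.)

{ ), ] }

Add FIRST(T)\{epsilon} = { ), ] }; T is nullable, continue.
) is a terminal; add {)} and stop.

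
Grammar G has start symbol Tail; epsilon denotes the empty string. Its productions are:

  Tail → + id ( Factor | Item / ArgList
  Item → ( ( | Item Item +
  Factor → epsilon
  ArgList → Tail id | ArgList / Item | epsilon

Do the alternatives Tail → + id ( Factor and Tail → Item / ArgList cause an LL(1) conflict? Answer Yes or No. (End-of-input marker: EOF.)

FIRST(+ id ( Factor) = { + } and FIRST(Item / ArgList) = { ( }.
The FIRST sets are disjoint and neither alternative is nullable — no conflict.

No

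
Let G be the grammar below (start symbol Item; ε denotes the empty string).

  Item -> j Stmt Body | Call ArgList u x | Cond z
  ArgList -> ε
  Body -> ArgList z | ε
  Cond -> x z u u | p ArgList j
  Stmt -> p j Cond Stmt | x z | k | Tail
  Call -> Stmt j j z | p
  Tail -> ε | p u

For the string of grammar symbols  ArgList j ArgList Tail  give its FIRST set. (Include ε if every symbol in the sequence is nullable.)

{ j }

Add FIRST(ArgList)\{ε} = {  }; ArgList is nullable, continue.
j is a terminal; add {j} and stop.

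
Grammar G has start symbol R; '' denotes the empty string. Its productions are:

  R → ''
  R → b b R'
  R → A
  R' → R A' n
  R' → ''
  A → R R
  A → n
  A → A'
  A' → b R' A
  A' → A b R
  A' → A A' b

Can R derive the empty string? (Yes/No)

Yes

R has an ''-production, so R ⇒ ''.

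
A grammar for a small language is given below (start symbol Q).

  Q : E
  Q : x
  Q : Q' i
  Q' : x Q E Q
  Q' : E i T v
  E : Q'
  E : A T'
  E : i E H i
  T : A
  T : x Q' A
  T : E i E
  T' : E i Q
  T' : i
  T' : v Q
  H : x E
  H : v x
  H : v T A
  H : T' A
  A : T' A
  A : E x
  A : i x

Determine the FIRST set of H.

{ i, v, x }

H : x E contributes {x}.
H : v x contributes {v}.
H : v T A contributes {v}.
From H : T' A: add FIRST(T') = { i, v, x }.
Union: FIRST(H) = { i, v, x }.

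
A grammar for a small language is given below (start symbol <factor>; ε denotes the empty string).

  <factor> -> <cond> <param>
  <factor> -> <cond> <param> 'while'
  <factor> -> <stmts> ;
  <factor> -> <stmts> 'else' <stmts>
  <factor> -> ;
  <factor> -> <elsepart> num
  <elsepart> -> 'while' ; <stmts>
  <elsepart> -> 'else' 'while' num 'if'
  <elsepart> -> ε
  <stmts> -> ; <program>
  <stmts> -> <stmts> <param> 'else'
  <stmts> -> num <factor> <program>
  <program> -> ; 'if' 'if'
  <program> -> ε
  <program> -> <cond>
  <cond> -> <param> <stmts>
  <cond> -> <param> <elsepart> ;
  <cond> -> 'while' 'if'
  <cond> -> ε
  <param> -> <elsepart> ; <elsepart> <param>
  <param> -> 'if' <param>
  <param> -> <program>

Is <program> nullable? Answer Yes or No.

<program> has an ε-production, so <program> ⇒ ε.

Yes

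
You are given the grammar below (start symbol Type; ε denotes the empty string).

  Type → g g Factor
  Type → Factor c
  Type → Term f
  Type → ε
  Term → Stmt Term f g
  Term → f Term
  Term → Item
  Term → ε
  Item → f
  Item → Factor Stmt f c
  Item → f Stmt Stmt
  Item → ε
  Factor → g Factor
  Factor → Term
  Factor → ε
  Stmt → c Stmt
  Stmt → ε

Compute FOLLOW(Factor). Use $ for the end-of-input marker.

{ $, c, f }

In Type → g g Factor: Factor is at the end, add FOLLOW(Type) = { $ }.
In Type → Factor c: add FIRST(c) = { c }.
In Item → Factor Stmt f c: add FIRST(Stmt f c) = { c, f }.
In Factor → g Factor: Factor is at the end, add FOLLOW(Factor) = { $, c, f }.
Union: FOLLOW(Factor) = { $, c, f }.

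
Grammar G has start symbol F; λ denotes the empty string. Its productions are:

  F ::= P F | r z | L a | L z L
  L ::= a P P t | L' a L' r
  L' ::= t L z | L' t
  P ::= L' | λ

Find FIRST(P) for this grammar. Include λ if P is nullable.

From P ::= L': add FIRST(L') = { t }.
P ::= λ contributes λ.
Union: FIRST(P) = { t, λ }.

{ t, λ }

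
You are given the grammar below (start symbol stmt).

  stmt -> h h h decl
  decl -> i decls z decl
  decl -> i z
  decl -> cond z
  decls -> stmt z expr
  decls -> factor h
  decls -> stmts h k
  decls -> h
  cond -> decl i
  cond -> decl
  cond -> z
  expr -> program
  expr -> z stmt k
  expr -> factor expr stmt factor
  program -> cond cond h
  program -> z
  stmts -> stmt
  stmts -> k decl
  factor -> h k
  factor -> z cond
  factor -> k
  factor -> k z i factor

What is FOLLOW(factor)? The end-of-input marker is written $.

{ h, i, k, z }

In decls -> factor h: add FIRST(h) = { h }.
In expr -> factor expr stmt factor: add FIRST(expr stmt factor) = { h, i, k, z }.
In expr -> factor expr stmt factor: factor is at the end, add FOLLOW(expr) = { h, z }.
In factor -> k z i factor: factor is at the end, add FOLLOW(factor) = { h, i, k, z }.
Union: FOLLOW(factor) = { h, i, k, z }.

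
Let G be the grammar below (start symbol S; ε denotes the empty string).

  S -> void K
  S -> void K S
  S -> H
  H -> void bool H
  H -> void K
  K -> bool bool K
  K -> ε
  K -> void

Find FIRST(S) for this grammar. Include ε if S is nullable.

{ void }

S -> void K contributes {void}.
S -> void K S contributes {void}.
From S -> H: add FIRST(H) = { void }.
Union: FIRST(S) = { void }.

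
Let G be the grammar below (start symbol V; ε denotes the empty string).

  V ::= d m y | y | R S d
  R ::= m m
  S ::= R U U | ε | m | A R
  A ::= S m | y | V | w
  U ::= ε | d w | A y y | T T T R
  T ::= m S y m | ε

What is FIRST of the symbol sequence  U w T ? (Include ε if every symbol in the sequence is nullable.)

{ d, m, w, y }

Add FIRST(U)\{ε} = { d, m, w, y }; U is nullable, continue.
w is a terminal; add {w} and stop.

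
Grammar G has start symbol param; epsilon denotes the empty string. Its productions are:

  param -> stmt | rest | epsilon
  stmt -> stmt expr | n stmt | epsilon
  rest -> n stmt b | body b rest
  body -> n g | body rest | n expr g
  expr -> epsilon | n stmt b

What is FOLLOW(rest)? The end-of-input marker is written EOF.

{ EOF, b, n }

In param -> rest: rest is at the end, add FOLLOW(param) = { EOF }.
In rest -> body b rest: rest is at the end, add FOLLOW(rest) = { EOF, b, n }.
In body -> body rest: rest is at the end, add FOLLOW(body) = { b, n }.
Union: FOLLOW(rest) = { EOF, b, n }.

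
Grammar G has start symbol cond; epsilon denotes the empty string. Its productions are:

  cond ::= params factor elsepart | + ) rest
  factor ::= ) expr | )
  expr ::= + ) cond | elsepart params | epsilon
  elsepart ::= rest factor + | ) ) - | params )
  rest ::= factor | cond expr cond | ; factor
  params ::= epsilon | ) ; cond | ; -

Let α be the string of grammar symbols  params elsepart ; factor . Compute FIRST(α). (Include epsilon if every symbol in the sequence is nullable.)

Add FIRST(params)\{epsilon} = { ), ; }; params is nullable, continue.
Add FIRST(elsepart) = { ), +, ; }; elsepart is not nullable, stop.

{ ), +, ; }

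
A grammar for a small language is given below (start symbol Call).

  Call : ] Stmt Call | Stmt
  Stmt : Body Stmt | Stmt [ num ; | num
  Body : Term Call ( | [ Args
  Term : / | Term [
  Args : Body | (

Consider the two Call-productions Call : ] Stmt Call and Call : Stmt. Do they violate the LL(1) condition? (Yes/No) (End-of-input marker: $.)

FIRST(] Stmt Call) = { ] } and FIRST(Stmt) = { /, [, num }.
The FIRST sets are disjoint and neither alternative is nullable — no conflict.

No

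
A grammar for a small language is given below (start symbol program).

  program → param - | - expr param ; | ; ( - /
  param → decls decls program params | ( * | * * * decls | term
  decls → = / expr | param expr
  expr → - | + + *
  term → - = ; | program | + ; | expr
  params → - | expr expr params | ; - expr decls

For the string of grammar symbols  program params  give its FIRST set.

{ (, *, +, -, ;, = }

Add FIRST(program) = { (, *, +, -, ;, = }; program is not nullable, stop.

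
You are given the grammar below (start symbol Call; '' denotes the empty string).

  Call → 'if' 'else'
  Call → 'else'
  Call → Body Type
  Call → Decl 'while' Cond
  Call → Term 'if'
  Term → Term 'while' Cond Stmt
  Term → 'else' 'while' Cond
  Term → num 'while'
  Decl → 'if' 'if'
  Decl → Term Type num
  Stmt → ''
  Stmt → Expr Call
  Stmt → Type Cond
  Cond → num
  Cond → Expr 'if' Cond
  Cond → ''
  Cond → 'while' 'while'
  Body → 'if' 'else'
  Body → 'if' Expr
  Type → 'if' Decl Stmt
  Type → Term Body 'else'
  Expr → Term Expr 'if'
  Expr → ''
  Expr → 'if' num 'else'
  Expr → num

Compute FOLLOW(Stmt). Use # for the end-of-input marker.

{ #, 'else', 'if', 'while', num }

In Term → Term 'while' Cond Stmt: Stmt is at the end, add FOLLOW(Term) = { 'else', 'if', 'while', num }.
In Type → 'if' Decl Stmt: Stmt is at the end, add FOLLOW(Type) = { #, 'else', 'if', 'while', num }.
Union: FOLLOW(Stmt) = { #, 'else', 'if', 'while', num }.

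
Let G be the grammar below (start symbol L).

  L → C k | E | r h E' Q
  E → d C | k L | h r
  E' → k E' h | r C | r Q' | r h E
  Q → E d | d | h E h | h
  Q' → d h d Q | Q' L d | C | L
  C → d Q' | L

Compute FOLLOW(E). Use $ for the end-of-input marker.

{ $, d, h, k, r }

In L → E: E is at the end, add FOLLOW(L) = { $, d, h, k, r }.
In E' → r h E: E is at the end, add FOLLOW(E') = { d, h, k }.
In Q → E d: add FIRST(d) = { d }.
In Q → h E h: add FIRST(h) = { h }.
Union: FOLLOW(E) = { $, d, h, k, r }.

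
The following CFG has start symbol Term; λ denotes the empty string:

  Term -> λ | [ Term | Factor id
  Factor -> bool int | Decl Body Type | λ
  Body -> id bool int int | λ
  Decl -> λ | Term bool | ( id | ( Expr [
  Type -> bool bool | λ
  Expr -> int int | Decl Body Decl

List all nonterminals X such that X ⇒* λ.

Directly nullable (have an λ-production): Term, Factor, Body, Decl, Type.
Expr -> Decl Body Decl with every symbol nullable, so Expr is nullable.

{ Body, Decl, Expr, Factor, Term, Type }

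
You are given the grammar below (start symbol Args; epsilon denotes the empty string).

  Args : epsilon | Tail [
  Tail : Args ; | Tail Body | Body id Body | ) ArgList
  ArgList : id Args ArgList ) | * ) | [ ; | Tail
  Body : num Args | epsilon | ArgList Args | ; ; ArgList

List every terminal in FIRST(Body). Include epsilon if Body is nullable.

Body : num Args contributes {num}.
Body : epsilon contributes epsilon.
From Body : ArgList Args: add FIRST(ArgList) = { ), *, ;, [, id, num }.
Body : ; ; ArgList contributes {;}.
Union: FIRST(Body) = { ), *, ;, [, id, num, epsilon }.

{ ), *, ;, [, id, num, epsilon }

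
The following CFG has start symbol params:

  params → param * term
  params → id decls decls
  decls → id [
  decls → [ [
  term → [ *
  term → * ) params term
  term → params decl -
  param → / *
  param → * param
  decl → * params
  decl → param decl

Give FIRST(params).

From params → param * term: add FIRST(param) = { *, / }.
params → id decls decls contributes {id}.
Union: FIRST(params) = { *, /, id }.

{ *, /, id }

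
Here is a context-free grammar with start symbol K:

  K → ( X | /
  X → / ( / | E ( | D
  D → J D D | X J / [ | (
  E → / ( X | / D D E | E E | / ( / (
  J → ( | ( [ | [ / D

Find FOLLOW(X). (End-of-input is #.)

{ #, (, /, [ }

In K → ( X: X is at the end, add FOLLOW(K) = { # }.
In D → X J / [: add FIRST(J / [) = { (, [ }.
In E → / ( X: X is at the end, add FOLLOW(E) = { (, / }.
Union: FOLLOW(X) = { #, (, /, [ }.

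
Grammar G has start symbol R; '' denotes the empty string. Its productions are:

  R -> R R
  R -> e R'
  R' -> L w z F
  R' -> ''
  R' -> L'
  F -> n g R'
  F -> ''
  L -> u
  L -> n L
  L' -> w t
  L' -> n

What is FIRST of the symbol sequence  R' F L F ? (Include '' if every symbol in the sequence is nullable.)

{ n, u, w }

Add FIRST(R')\{''} = { n, u, w }; R' is nullable, continue.
Add FIRST(F)\{''} = { n }; F is nullable, continue.
Add FIRST(L) = { n, u }; L is not nullable, stop.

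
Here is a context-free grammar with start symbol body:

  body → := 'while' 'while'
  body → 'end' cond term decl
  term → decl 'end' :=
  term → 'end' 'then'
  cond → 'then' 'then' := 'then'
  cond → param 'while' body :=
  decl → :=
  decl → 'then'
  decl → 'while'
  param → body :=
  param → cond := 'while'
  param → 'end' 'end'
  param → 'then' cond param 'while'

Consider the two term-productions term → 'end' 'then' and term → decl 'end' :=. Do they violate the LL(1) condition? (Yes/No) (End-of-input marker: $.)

FIRST('end' 'then') = { 'end' } and FIRST(decl 'end' :=) = { 'then', 'while', := }.
The FIRST sets are disjoint and neither alternative is nullable — no conflict.

No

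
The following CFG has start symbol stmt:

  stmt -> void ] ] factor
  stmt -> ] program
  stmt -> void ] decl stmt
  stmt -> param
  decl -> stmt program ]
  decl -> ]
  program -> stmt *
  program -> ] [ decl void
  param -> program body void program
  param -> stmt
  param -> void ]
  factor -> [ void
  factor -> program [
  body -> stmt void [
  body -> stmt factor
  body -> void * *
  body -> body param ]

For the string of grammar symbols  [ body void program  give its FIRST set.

[ is a terminal; add {[} and stop.

{ [ }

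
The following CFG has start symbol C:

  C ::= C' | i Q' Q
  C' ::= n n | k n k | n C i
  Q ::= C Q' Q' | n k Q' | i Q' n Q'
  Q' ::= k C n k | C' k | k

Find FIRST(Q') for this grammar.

Q' ::= k C n k contributes {k}.
From Q' ::= C' k: add FIRST(C') = { k, n }.
Q' ::= k contributes {k}.
Union: FIRST(Q') = { k, n }.

{ k, n }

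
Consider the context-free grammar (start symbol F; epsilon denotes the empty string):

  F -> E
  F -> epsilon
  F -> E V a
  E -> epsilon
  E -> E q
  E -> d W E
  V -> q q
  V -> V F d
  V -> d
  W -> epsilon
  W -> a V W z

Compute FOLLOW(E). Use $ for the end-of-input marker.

In F -> E: E is at the end, add FOLLOW(F) = { $, d }.
In F -> E V a: add FIRST(V a) = { d, q }.
In E -> E q: add FIRST(q) = { q }.
In E -> d W E: E is at the end, add FOLLOW(E) = { $, d, q }.
Union: FOLLOW(E) = { $, d, q }.

{ $, d, q }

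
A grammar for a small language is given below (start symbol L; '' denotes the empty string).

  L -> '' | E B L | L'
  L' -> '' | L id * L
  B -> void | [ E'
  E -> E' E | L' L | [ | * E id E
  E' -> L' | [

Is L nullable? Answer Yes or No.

L has an ''-production, so L ⇒ ''.

Yes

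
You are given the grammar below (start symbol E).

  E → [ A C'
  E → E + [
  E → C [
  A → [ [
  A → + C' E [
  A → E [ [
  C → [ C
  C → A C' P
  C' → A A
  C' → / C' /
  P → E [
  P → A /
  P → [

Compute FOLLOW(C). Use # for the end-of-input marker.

In E → C [: add FIRST([) = { [ }.
In C → [ C: C is at the end, add FOLLOW(C) = { [ }.
Union: FOLLOW(C) = { [ }.

{ [ }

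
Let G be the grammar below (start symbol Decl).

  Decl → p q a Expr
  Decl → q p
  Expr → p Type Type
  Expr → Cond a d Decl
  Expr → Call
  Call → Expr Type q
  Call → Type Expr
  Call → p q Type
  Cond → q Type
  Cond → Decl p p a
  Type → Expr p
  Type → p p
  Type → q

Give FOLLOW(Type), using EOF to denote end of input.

In Expr → p Type Type: add FIRST(Type) = { p, q }.
In Expr → p Type Type: Type is at the end, add FOLLOW(Expr) = { EOF, p, q }.
In Call → Expr Type q: add FIRST(q) = { q }.
In Call → Type Expr: add FIRST(Expr) = { p, q }.
In Call → p q Type: Type is at the end, add FOLLOW(Call) = { EOF, p, q }.
In Cond → q Type: Type is at the end, add FOLLOW(Cond) = { a }.
Union: FOLLOW(Type) = { EOF, a, p, q }.

{ EOF, a, p, q }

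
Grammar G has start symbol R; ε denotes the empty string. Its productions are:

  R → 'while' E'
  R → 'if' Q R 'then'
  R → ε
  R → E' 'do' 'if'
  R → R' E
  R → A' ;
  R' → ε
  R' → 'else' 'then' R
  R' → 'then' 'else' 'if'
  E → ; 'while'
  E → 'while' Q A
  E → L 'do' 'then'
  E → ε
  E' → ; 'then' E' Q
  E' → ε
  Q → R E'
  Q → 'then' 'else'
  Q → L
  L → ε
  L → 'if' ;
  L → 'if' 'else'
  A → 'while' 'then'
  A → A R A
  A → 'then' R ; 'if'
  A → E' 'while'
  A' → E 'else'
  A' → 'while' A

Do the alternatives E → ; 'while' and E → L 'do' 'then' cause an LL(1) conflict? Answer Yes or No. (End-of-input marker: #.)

FIRST(; 'while') = { ; } and FIRST(L 'do' 'then') = { 'do', 'if' }.
The FIRST sets are disjoint and neither alternative is nullable — no conflict.

No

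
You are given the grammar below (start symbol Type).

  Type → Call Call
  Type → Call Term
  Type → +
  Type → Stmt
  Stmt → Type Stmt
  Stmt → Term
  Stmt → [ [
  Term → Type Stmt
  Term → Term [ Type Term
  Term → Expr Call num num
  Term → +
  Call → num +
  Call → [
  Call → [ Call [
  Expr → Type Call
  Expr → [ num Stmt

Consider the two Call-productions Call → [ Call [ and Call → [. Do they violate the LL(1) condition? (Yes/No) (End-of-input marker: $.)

Yes

FIRST([ Call [) = { [ } and FIRST([) = { [ }.
Both contain [, so the two alternatives are not disjoint — LL(1) conflict.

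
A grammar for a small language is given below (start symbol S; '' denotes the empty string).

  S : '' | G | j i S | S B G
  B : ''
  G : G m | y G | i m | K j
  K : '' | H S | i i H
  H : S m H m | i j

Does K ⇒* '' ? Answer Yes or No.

Yes

K has an ''-production, so K ⇒ ''.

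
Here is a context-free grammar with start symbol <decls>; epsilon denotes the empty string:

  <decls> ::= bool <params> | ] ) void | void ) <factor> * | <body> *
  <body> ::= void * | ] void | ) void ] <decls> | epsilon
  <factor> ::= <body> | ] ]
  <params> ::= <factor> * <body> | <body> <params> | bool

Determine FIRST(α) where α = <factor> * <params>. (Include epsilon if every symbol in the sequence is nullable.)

Add FIRST(<factor>)\{epsilon} = { ), ], void }; <factor> is nullable, continue.
* is a terminal; add {*} and stop.

{ ), *, ], void }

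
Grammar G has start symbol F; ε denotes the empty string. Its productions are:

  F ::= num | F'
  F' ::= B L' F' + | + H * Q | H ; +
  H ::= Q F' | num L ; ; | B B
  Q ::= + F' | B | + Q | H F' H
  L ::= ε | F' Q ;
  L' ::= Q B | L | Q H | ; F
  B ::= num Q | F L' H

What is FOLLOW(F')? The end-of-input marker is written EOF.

In F ::= F': F' is at the end, add FOLLOW(F) = { EOF, +, ;, num }.
In F' ::= B L' F' +: add FIRST(+) = { + }.
In H ::= Q F': F' is at the end, add FOLLOW(H) = { EOF, *, +, ;, num }.
In Q ::= + F': F' is at the end, add FOLLOW(Q) = { EOF, *, +, ;, num }.
In Q ::= H F' H: add FIRST(H) = { +, num }.
In L ::= F' Q ;: add FIRST(Q ;) = { +, num }.
Union: FOLLOW(F') = { EOF, *, +, ;, num }.

{ EOF, *, +, ;, num }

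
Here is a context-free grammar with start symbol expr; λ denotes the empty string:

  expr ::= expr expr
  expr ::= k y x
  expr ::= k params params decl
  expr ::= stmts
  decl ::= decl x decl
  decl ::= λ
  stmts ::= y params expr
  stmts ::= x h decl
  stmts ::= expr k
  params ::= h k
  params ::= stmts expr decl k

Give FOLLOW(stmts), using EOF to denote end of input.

{ EOF, k, x, y }

In expr ::= stmts: stmts is at the end, add FOLLOW(expr) = { EOF, k, x, y }.
In params ::= stmts expr decl k: add FIRST(expr decl k) = { k, x, y }.
Union: FOLLOW(stmts) = { EOF, k, x, y }.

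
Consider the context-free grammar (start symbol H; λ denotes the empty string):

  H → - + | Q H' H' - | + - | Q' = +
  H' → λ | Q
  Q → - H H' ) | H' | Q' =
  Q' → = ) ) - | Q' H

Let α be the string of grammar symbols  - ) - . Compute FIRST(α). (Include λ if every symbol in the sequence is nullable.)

- is a terminal; add {-} and stop.

{ - }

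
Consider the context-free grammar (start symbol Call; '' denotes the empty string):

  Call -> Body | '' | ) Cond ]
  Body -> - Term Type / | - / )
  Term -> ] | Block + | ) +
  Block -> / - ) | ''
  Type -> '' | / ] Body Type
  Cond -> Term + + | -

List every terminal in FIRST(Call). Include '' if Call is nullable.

{ ), -, '' }

From Call -> Body: add FIRST(Body) = { - }.
Call -> '' contributes ''.
Call -> ) Cond ] contributes {)}.
Union: FIRST(Call) = { ), -, '' }.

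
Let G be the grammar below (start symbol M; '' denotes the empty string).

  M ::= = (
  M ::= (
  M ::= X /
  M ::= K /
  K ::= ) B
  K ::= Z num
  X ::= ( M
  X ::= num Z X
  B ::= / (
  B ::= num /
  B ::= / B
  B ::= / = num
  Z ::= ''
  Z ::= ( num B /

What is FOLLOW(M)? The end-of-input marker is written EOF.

{ EOF, / }

M is the start symbol, so EOF ∈ FOLLOW(M).
In X ::= ( M: M is at the end, add FOLLOW(X) = { / }.
Union: FOLLOW(M) = { EOF, / }.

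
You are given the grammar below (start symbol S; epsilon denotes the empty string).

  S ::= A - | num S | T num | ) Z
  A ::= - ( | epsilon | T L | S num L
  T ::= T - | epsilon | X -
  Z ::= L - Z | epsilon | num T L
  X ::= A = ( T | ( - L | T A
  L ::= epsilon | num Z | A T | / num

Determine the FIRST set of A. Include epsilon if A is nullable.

{ (, ), -, /, =, num, epsilon }

A ::= - ( contributes {-}.
A ::= epsilon contributes epsilon.
From A ::= T L: T, L nullable, take FIRST(T) ∪ FIRST(L) = { (, ), -, /, =, num }; also epsilon since the whole RHS is nullable.
From A ::= S num L: add FIRST(S) = { (, ), -, /, =, num }.
Union: FIRST(A) = { (, ), -, /, =, num, epsilon }.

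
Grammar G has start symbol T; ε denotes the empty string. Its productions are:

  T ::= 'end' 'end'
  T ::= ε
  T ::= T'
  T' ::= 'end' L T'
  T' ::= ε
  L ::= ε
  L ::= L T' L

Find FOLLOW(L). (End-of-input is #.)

{ #, 'end' }

In T' ::= 'end' L T': add FIRST(T')\{ε} = { 'end' }.
  Since T' is nullable, also add FOLLOW(T') = { #, 'end' }.
In L ::= L T' L: add FIRST(T' L)\{ε} = { 'end' }.
  Since T' L is nullable, also add FOLLOW(L) = { #, 'end' }.
In L ::= L T' L: L is at the end, add FOLLOW(L) = { #, 'end' }.
Union: FOLLOW(L) = { #, 'end' }.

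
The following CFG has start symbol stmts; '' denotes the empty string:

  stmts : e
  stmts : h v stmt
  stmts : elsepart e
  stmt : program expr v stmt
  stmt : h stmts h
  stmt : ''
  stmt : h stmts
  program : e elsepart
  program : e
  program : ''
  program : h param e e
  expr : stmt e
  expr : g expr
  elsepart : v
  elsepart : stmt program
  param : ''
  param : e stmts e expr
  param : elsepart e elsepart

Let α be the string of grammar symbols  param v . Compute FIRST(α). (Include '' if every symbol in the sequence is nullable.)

Add FIRST(param)\{''} = { e, g, h, v }; param is nullable, continue.
v is a terminal; add {v} and stop.

{ e, g, h, v }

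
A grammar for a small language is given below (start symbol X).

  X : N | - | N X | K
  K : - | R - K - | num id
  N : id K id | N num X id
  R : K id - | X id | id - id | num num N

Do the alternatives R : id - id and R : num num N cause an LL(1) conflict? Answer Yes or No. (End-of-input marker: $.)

No

FIRST(id - id) = { id } and FIRST(num num N) = { num }.
The FIRST sets are disjoint and neither alternative is nullable — no conflict.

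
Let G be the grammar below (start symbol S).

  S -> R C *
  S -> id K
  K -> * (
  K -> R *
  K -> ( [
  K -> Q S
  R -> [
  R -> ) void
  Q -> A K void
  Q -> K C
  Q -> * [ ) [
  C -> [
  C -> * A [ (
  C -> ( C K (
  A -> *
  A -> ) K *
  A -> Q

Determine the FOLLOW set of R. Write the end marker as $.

{ (, *, [ }

In S -> R C *: add FIRST(C *) = { (, *, [ }.
In K -> R *: add FIRST(*) = { * }.
Union: FOLLOW(R) = { (, *, [ }.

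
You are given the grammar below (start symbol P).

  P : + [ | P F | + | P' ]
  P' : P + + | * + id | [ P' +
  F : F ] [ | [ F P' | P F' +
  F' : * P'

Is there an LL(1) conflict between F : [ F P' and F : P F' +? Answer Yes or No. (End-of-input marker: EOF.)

Yes

FIRST([ F P') = { [ } and FIRST(P F' +) = { *, +, [ }.
Both contain [, so the two alternatives are not disjoint — LL(1) conflict.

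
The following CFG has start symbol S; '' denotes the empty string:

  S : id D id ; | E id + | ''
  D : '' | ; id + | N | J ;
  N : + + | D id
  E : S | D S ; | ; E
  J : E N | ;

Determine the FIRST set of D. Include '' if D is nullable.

D : '' contributes ''.
D : ; id + contributes {;}.
From D : N: add FIRST(N) = { +, ;, id }.
From D : J ;: add FIRST(J) = { +, ;, id }.
Union: FIRST(D) = { +, ;, id, '' }.

{ +, ;, id, '' }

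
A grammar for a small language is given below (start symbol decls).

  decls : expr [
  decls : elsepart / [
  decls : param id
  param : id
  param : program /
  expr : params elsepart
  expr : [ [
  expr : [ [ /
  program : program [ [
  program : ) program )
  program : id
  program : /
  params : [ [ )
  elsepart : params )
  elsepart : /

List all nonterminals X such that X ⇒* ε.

{ } (none)

No nonterminal has an empty production or an RHS whose symbols are all nullable.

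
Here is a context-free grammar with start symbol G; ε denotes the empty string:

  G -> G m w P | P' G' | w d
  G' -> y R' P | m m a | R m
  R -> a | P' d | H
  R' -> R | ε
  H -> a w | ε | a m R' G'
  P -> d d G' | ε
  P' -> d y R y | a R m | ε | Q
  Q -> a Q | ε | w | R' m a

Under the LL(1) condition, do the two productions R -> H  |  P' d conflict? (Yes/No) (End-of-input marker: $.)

FIRST(H) = { a, ε } and FIRST(P' d) = { a, d, m, w }.
Both contain a, so the two alternatives are not disjoint — LL(1) conflict.

Yes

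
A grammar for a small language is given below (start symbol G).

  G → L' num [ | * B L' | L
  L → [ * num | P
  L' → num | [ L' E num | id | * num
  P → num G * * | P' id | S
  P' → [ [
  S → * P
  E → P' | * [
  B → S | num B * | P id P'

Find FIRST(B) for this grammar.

From B → S: add FIRST(S) = { * }.
B → num B * contributes {num}.
From B → P id P': add FIRST(P) = { *, [, num }.
Union: FIRST(B) = { *, [, num }.

{ *, [, num }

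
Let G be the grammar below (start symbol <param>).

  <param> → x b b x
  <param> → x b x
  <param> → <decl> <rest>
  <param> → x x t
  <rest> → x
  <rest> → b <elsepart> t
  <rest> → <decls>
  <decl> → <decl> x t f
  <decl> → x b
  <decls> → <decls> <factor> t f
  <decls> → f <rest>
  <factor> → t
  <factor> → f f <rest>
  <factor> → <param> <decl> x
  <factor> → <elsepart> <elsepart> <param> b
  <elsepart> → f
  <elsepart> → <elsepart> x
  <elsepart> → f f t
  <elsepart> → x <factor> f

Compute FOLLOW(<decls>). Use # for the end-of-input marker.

In <rest> → <decls>: <decls> is at the end, add FOLLOW(<rest>) = { #, b, f, t, x }.
In <decls> → <decls> <factor> t f: add FIRST(<factor> t f) = { f, t, x }.
Union: FOLLOW(<decls>) = { #, b, f, t, x }.

{ #, b, f, t, x }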